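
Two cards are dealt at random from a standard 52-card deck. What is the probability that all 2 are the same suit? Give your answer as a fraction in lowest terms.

There are C(52,2) = 1326 possible 2-card hands.
Hands of one suit: 4 suits × C(13,2) = 4·78 = 312.
Probability = 312/1326 = 4/17.

4/17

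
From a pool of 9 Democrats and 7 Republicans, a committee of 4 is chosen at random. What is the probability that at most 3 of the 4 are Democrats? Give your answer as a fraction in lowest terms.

121/130

Total selections: C(16,4) = 1820.
The complement is exactly 4 Democrats: C(9,4)·C(7,0) = 126.
Probability = 1 − 126/1820 = 1694/1820 = 121/130.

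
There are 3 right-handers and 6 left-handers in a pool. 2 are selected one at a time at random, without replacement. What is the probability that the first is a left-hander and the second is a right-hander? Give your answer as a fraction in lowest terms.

1/4

Multiply the conditional probabilities at each draw: 6/9 · 3/8 = 18/72 = 1/4.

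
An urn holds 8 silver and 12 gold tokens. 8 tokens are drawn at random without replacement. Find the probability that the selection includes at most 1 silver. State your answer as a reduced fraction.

2277/41990

There are C(20,8) = 125970 ways to choose the 8.
Favorable selections (at most 1 silver): C(8,0)·C(12,8) + C(8,1)·C(12,7) = 495 + 6336 = 6831.
Probability = 6831/125970 = 2277/41990.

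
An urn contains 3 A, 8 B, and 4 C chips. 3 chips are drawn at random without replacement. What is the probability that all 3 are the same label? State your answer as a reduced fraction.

There are C(15,3) = 455 ways to draw 3 chips.
All same label: C(3,3) + C(8,3) + C(4,3) = 1 + 56 + 4 = 61.
Probability = 61/455.

61/455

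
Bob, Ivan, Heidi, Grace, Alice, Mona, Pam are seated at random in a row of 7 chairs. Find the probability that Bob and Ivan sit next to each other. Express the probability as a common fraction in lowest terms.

There are 7! = 5040 arrangements.
Treat Bob and Ivan as a block: 6! arrangements of the blocks × 2 orders within the block = 2·720 = 1440.
Probability = 1440/5040 = 2/7.

2/7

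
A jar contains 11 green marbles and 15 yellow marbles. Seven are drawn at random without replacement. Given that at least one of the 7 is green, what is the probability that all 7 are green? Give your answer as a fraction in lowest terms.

Work in counts. Selections with at least one green: C(26,7) − C(15,7) = 657800 − 6435 = 651365.
Of those, selections where all 7 are green: C(11,7) = 330.
Conditional probability = 330/651365 = 6/11843.

6/11843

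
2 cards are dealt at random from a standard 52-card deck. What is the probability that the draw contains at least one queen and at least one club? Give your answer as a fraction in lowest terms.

29/442

There are C(52,2) = 1326 possible draws.
By inclusion-exclusion on the complements, draws missing all queens or all clubs: C(48,2) + C(39,2) − C(36,2) = 1128 + 741 − 630 = 1239.
So draws with at least one of each: 1326 − 1239 = 87, probability 87/1326 = 29/442.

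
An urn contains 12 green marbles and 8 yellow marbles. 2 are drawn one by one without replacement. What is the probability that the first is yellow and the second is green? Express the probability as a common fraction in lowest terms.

24/95

Multiply the conditional probabilities at each draw: 8/20 · 12/19 = 96/380 = 24/95.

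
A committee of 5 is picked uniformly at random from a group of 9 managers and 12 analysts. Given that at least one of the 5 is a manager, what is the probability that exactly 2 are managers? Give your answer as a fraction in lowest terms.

Work in counts. Selections with at least one manager: C(21,5) − C(12,5) = 20349 − 792 = 19557.
Of those, selections where exactly 2 are managers: C(9,2)·C(12,3) = 36·220 = 7920.
Conditional probability = 7920/19557 = 880/2173.

880/2173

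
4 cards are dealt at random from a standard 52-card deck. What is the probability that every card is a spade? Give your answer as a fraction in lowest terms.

There are C(52,4) = 270725 possible 4-card hands.
Hands that are all spades: C(13,4) = 715.
Probability = 715/270725 = 11/4165.

11/4165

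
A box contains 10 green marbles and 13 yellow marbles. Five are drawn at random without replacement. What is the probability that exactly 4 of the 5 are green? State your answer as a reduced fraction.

The sample space is all 5-subsets of the 23: C(23,5) = 33649.
Selections with exactly 4 green: choose 4 of the 10 green and 1 of the 13 yellow, C(10,4)·C(13,1) = 210·13 = 2730.
Probability = 2730/33649 = 390/4807.

390/4807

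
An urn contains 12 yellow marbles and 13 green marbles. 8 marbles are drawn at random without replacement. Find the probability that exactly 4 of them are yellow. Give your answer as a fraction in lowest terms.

The sample space is all 8-subsets of the 25: C(25,8) = 1081575.
Selections with exactly 4 yellow: choose 4 of the 12 yellow and 4 of the 13 green, C(12,4)·C(13,4) = 495·715 = 353925.
Probability = 353925/1081575 = 143/437.

143/437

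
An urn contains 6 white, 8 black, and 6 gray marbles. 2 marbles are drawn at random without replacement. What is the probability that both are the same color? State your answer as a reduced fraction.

29/95

There are C(20,2) = 190 ways to draw 2 marbles.
All same color: C(6,2) + C(8,2) + C(6,2) = 15 + 28 + 15 = 58.
Probability = 58/190 = 29/95.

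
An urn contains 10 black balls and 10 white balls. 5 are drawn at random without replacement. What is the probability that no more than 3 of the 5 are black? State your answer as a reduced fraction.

There are C(20,5) = 15504 ways to choose the 5.
Count the complement (more than 3 black): C(10,4)·C(10,1) + C(10,5)·C(10,0) = 2100 + 252 = 2352.
Probability = 1 − 2352/15504 = 13152/15504 = 274/323.

274/323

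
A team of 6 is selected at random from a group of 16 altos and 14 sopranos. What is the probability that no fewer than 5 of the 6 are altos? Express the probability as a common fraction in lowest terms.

152/1305

There are C(30,6) = 593775 ways to choose the 6.
Favorable selections (no fewer than 5 altos): C(16,5)·C(14,1) + C(16,6)·C(14,0) = 61152 + 8008 = 69160.
Probability = 69160/593775 = 152/1305.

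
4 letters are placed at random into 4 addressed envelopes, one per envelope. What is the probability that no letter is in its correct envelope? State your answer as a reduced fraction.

3/8

There are 4! = 24 assignments.
By inclusion-exclusion, assignments with no fixed points: C(4,0)·4! − C(4,1)·3! + C(4,2)·2! − C(4,3)·1! + C(4,4)·0! = 9.
Probability = 9/24 = 3/8.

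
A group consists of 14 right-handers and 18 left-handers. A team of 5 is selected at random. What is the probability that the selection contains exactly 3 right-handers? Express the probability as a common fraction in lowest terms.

1989/7192

Total number of selections: C(32,5) = 201376.
Selections with exactly 3 right-handers: choose 3 of the 14 right-handers and 2 of the 18 left-handers, C(14,3)·C(18,2) = 364·153 = 55692.
Probability = 55692/201376 = 1989/7192.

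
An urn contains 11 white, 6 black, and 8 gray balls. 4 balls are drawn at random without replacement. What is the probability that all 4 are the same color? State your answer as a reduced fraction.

83/2530

There are C(25,4) = 12650 ways to draw 4 balls.
All same color: C(11,4) + C(6,4) + C(8,4) = 330 + 15 + 70 = 415.
Probability = 415/12650 = 83/2530.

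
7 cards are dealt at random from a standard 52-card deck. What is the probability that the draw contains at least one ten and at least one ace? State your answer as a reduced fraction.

3105873/16723070

There are C(52,7) = 133784560 possible draws.
By inclusion-exclusion on the complements, draws missing all tens or all aces: C(48,7) + C(48,7) − C(44,7) = 73629072 + 73629072 − 38320568 = 108937576.
So draws with at least one of each: 133784560 − 108937576 = 24846984, probability 24846984/133784560 = 3105873/16723070.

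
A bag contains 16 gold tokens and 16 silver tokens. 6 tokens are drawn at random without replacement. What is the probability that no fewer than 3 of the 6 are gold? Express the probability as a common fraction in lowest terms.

There are C(32,6) = 906192 ways to choose the 6.
Count the complement (fewer than 3 gold): C(16,0)·C(16,6) + C(16,1)·C(16,5) + C(16,2)·C(16,4) = 8008 + 69888 + 218400 = 296296.
Probability = 1 − 296296/906192 = 609896/906192 = 10891/16182.

10891/16182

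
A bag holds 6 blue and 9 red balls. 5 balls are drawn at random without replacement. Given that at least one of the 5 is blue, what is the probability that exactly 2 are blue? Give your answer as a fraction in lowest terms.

60/137

Work in counts. Selections with at least one blue: C(15,5) − C(9,5) = 3003 − 126 = 2877.
Of those, selections where exactly 2 are blue: C(6,2)·C(9,3) = 15·84 = 1260.
Conditional probability = 1260/2877 = 60/137.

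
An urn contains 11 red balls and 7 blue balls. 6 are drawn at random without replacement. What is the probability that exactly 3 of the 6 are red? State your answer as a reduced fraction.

275/884

The sample space is all 6-subsets of the 18: C(18,6) = 18564.
Selections with exactly 3 red: choose 3 of the 11 red and 3 of the 7 blue, C(11,3)·C(7,3) = 165·35 = 5775.
Probability = 5775/18564 = 275/884.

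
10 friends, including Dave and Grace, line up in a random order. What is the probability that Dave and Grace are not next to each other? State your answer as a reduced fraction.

4/5

There are 10! = 3628800 arrangements.
Arrangements with Dave and Grace adjacent: 2·9! = 725760.
So not adjacent: 3628800 − 725760 = 2903040, probability 2903040/3628800 = 4/5.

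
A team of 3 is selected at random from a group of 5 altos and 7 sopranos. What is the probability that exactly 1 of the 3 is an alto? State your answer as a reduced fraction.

21/44

There are C(12,3) = 220 ways to choose 3 from 12.
Selections with exactly 1 alto: choose 1 of the 5 altos and 2 of the 7 sopranos, C(5,1)·C(7,2) = 5·21 = 105.
Probability = 105/220 = 21/44.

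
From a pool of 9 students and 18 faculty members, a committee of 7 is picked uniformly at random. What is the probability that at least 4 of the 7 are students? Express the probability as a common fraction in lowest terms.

Total selections: C(27,7) = 888030.
Favorable selections (at least 4 students): C(9,4)·C(18,3) + C(9,5)·C(18,2) + C(9,6)·C(18,1) + C(9,7)·C(18,0) = 102816 + 19278 + 1512 + 36 = 123642.
Probability = 123642/888030 = 6869/49335.

6869/49335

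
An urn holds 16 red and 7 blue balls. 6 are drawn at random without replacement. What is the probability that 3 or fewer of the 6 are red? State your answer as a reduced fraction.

3449/14421

Total selections: C(23,6) = 100947.
Count the complement (more than 3 red): C(16,4)·C(7,2) + C(16,5)·C(7,1) + C(16,6)·C(7,0) = 38220 + 30576 + 8008 = 76804.
Probability = 1 − 76804/100947 = 24143/100947 = 3449/14421.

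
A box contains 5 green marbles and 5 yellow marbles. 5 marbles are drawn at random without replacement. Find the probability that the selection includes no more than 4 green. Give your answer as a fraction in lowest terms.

251/252

Total selections: C(10,5) = 252.
The complement is exactly 5 green: C(5,5)·C(5,0) = 1.
Probability = 1 − 1/252 = 251/252.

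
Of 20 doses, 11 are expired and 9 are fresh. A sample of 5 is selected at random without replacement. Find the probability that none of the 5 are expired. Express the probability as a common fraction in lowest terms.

There are C(20,5) = 15504 possible selections.
Selections with no expired (all fresh): C(9,5) = 126.
Probability = 126/15504 = 21/2584.

21/2584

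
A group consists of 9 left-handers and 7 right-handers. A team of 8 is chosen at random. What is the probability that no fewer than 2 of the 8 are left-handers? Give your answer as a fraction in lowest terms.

Total selections: C(16,8) = 12870.
The complement is exactly 1 left-handers: C(9,1)·C(7,7) = 9.
Probability = 1 − 9/12870 = 12861/12870 = 1429/1430.

1429/1430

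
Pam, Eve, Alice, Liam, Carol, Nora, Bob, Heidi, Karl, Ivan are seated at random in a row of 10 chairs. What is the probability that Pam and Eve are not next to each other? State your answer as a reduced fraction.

There are 10! = 3628800 arrangements.
Arrangements with Pam and Eve adjacent: 2·9! = 725760.
So not adjacent: 3628800 − 725760 = 2903040, probability 2903040/3628800 = 4/5.

4/5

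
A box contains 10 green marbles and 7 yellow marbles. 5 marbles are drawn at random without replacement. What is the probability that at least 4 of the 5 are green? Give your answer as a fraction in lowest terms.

123/442

There are C(17,5) = 6188 ways to choose the 5.
Favorable selections (at least 4 green): C(10,4)·C(7,1) + C(10,5)·C(7,0) = 1470 + 252 = 1722.
Probability = 1722/6188 = 123/442.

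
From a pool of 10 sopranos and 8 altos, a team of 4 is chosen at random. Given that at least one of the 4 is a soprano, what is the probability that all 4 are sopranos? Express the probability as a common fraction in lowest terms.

21/299

Work in counts. Selections with at least one soprano: C(18,4) − C(8,4) = 3060 − 70 = 2990.
Of those, selections where all 4 are sopranos: C(10,4) = 210.
Conditional probability = 210/2990 = 21/299.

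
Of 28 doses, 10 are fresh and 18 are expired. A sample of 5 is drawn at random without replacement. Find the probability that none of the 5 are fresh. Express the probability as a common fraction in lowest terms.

17/195

There are C(28,5) = 98280 possible selections.
Selections with no fresh (all expired): C(18,5) = 8568.
Probability = 8568/98280 = 17/195.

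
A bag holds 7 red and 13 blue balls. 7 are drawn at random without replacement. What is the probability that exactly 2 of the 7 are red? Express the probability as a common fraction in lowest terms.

9009/25840

Total number of selections: C(20,7) = 77520.
Selections with exactly 2 red: choose 2 of the 7 red and 5 of the 13 blue, C(7,2)·C(13,5) = 21·1287 = 27027.
Probability = 27027/77520 = 9009/25840.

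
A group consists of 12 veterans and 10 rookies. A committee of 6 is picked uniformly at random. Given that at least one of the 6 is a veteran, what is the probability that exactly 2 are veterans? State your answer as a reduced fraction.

220/1181

Work in counts. Selections with at least one veteran: C(22,6) − C(10,6) = 74613 − 210 = 74403.
Of those, selections where exactly 2 are veterans: C(12,2)·C(10,4) = 66·210 = 13860.
Conditional probability = 13860/74403 = 220/1181.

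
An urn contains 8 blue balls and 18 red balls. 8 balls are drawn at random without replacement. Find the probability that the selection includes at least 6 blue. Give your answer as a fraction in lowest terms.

4429/1562275

Total selections: C(26,8) = 1562275.
Favorable selections (at least 6 blue): C(8,6)·C(18,2) + C(8,7)·C(18,1) + C(8,8)·C(18,0) = 4284 + 144 + 1 = 4429.
Probability = 4429/1562275.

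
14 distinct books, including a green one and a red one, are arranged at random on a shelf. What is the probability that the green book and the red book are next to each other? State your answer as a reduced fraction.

1/7

There are 14! = 87178291200 arrangements.
Treat the green book and the red book as a block: 13! arrangements of the blocks × 2 orders within the block = 2·6227020800 = 12454041600.
Probability = 12454041600/87178291200 = 1/7.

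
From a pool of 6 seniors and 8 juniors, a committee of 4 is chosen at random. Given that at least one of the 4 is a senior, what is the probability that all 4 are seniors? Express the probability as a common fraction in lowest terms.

15/931

Work in counts. Selections with at least one senior: C(14,4) − C(8,4) = 1001 − 70 = 931.
Of those, selections where all 4 are seniors: C(6,4) = 15.
Conditional probability = 15/931.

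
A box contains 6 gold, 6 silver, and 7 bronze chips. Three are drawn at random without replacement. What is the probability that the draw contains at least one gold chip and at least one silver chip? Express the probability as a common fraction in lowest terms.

144/323

There are C(19,3) = 969 possible draws.
By inclusion-exclusion on the complements, draws missing all gold or all silver: C(13,3) + C(13,3) − C(7,3) = 286 + 286 − 35 = 537.
So draws with at least one of each: 969 − 537 = 432, probability 432/969 = 144/323.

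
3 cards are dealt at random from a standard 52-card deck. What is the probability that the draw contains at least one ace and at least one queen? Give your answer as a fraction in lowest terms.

There are C(52,3) = 22100 possible draws.
By inclusion-exclusion on the complements, draws missing all aces or all queens: C(48,3) + C(48,3) − C(44,3) = 17296 + 17296 − 13244 = 21348.
So draws with at least one of each: 22100 − 21348 = 752, probability 752/22100 = 188/5525.

188/5525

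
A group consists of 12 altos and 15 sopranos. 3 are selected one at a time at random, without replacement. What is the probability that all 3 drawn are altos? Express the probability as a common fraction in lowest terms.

44/585

Multiply the conditional probabilities at each draw: 12/27 · 11/26 · 10/25 = 1320/17550 = 44/585.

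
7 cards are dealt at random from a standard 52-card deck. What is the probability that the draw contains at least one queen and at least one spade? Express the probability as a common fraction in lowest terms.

53122231/133784560

There are C(52,7) = 133784560 possible draws.
By inclusion-exclusion on the complements, draws missing all queens or all spades: C(48,7) + C(39,7) − C(36,7) = 73629072 + 15380937 − 8347680 = 80662329.
So draws with at least one of each: 133784560 − 80662329 = 53122231, probability 53122231/133784560.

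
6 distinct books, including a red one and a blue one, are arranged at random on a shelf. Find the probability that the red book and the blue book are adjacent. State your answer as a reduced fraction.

There are 6! = 720 arrangements.
Treat the red book and the blue book as a block: 5! arrangements of the blocks × 2 orders within the block = 2·120 = 240.
Probability = 240/720 = 1/3.

1/3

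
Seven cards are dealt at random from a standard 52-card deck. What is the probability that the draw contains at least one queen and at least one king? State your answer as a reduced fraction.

3105873/16723070

There are C(52,7) = 133784560 possible draws.
By inclusion-exclusion on the complements, draws missing all queens or all kings: C(48,7) + C(48,7) − C(44,7) = 73629072 + 73629072 − 38320568 = 108937576.
So draws with at least one of each: 133784560 − 108937576 = 24846984, probability 24846984/133784560 = 3105873/16723070.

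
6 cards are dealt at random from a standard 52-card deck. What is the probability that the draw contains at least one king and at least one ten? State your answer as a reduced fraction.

There are C(52,6) = 20358520 possible draws.
By inclusion-exclusion on the complements, draws missing all kings or all tens: C(48,6) + C(48,6) − C(44,6) = 12271512 + 12271512 − 7059052 = 17483972.
So draws with at least one of each: 20358520 − 17483972 = 2874548, probability 2874548/20358520 = 718637/5089630.

718637/5089630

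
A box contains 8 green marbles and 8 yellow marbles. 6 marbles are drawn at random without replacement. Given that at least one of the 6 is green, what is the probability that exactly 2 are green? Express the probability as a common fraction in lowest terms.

Work in counts. Selections with at least one green: C(16,6) − C(8,6) = 8008 − 28 = 7980.
Of those, selections where exactly 2 are green: C(8,2)·C(8,4) = 28·70 = 1960.
Conditional probability = 1960/7980 = 14/57.

14/57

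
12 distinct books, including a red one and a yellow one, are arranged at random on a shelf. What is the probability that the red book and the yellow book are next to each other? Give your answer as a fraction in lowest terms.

1/6

There are 12! = 479001600 arrangements.
Treat the red book and the yellow book as a block: 11! arrangements of the blocks × 2 orders within the block = 2·39916800 = 79833600.
Probability = 79833600/479001600 = 1/6.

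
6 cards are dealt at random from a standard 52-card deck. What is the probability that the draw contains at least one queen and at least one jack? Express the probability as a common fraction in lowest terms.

718637/5089630

There are C(52,6) = 20358520 possible draws.
By inclusion-exclusion on the complements, draws missing all queens or all jacks: C(48,6) + C(48,6) − C(44,6) = 12271512 + 12271512 − 7059052 = 17483972.
So draws with at least one of each: 20358520 − 17483972 = 2874548, probability 2874548/20358520 = 718637/5089630.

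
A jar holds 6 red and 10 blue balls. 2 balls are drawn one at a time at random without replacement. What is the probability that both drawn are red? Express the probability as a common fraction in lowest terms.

1/8

Multiply the conditional probabilities at each draw: 6/16 · 5/15 = 30/240 = 1/8.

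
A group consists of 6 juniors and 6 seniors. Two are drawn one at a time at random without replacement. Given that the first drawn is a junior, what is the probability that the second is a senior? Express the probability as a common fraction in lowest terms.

6/11

After removing one junior, 11 remain: 5 juniors and 6 seniors.
So the probability the next is a senior is 6/11.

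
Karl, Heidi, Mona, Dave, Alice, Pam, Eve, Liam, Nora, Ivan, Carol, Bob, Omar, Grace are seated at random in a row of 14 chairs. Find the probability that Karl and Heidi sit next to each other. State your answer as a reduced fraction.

There are 14! = 87178291200 arrangements.
Treat Karl and Heidi as a block: 13! arrangements of the blocks × 2 orders within the block = 2·6227020800 = 12454041600.
Probability = 12454041600/87178291200 = 1/7.

1/7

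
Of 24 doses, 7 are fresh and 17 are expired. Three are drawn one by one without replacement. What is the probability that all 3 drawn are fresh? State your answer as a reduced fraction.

Multiply the conditional probabilities at each draw: 7/24 · 6/23 · 5/22 = 210/12144 = 35/2024.

35/2024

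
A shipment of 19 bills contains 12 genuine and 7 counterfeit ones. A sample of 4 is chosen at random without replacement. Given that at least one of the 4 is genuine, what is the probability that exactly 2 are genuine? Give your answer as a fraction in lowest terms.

Work in counts. Selections with at least one genuine: C(19,4) − C(7,4) = 3876 − 35 = 3841.
Of those, selections where exactly 2 are genuine: C(12,2)·C(7,2) = 66·21 = 1386.
Conditional probability = 1386/3841.

1386/3841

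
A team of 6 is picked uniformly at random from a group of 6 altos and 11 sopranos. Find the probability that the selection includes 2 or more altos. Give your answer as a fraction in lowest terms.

There are C(17,6) = 12376 ways to choose the 6.
Count the complement (fewer than 2 altos): C(6,0)·C(11,6) + C(6,1)·C(11,5) = 462 + 2772 = 3234.
Probability = 1 − 3234/12376 = 9142/12376 = 653/884.

653/884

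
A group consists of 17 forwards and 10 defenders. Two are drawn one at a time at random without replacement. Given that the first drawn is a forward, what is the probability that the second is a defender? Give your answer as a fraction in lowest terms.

5/13

After removing one forward, 26 remain: 16 forwards and 10 defenders.
So the probability the next is a defender is 10/26 = 5/13.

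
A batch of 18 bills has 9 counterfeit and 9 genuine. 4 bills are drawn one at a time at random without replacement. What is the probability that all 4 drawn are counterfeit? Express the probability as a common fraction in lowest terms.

Multiply the conditional probabilities at each draw: 9/18 · 8/17 · 7/16 · 6/15 = 3024/73440 = 7/170.

7/170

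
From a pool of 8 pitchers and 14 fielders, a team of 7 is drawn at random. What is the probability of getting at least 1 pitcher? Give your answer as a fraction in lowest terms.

633/646

Total selections: C(22,7) = 170544.
The complement is all 7 are fielders: C(14,7) = 3432.
Probability = 1 − 3432/170544 = 167112/170544 = 633/646.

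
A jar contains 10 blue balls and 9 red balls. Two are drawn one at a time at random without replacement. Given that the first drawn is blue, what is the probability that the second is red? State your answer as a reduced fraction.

1/2

After removing one blue, 18 remain: 9 blue and 9 red.
So the probability the next is red is 9/18 = 1/2.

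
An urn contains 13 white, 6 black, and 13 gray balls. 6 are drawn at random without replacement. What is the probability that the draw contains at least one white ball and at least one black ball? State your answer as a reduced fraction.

325273/453096

There are C(32,6) = 906192 possible draws.
By inclusion-exclusion on the complements, draws missing all white or all black: C(19,6) + C(26,6) − C(13,6) = 27132 + 230230 − 1716 = 255646.
So draws with at least one of each: 906192 − 255646 = 650546, probability 650546/906192 = 325273/453096.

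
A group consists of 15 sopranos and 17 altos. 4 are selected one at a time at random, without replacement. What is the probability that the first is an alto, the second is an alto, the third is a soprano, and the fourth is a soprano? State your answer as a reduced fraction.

Multiply the conditional probabilities at each draw: 17/32 · 16/31 · 15/30 · 14/29 = 57120/863040 = 119/1798.

119/1798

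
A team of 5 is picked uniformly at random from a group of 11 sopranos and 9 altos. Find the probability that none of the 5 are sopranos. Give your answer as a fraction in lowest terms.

21/2584

There are C(20,5) = 15504 possible selections.
Selections with no sopranos (all altos): C(9,5) = 126.
Probability = 126/15504 = 21/2584.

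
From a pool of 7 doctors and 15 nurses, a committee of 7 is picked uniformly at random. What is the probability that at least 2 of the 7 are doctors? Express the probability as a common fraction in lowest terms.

Total selections: C(22,7) = 170544.
Favorable selections (at least 2 doctors): C(7,2)·C(15,5) + C(7,3)·C(15,4) + C(7,4)·C(15,3) + C(7,5)·C(15,2) + C(7,6)·C(15,1) + C(7,7)·C(15,0) = 63063 + 47775 + 15925 + 2205 + 105 + 1 = 129074.
Probability = 129074/170544 = 5867/7752.

5867/7752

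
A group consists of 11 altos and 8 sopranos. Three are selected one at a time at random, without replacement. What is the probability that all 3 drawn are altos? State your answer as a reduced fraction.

55/323

Multiply the conditional probabilities at each draw: 11/19 · 10/18 · 9/17 = 990/5814 = 55/323.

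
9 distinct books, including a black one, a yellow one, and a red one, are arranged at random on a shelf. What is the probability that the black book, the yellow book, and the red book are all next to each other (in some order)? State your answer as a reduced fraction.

1/12

There are 9! = 362880 arrangements.
Treat the three as one block: 7! placements × 3! orders within the block = 5040·6 = 30240.
Probability = 30240/362880 = 1/12.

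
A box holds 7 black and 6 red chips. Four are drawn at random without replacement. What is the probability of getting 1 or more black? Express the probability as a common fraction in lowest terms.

Total selections: C(13,4) = 715.
Favorable selections (1 or more black): C(7,1)·C(6,3) + C(7,2)·C(6,2) + C(7,3)·C(6,1) + C(7,4)·C(6,0) = 140 + 315 + 210 + 35 = 700.
Probability = 700/715 = 140/143.

140/143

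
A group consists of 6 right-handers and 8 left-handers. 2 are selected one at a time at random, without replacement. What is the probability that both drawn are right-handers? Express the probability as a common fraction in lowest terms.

15/91

Multiply the conditional probabilities at each draw: 6/14 · 5/13 = 30/182 = 15/91.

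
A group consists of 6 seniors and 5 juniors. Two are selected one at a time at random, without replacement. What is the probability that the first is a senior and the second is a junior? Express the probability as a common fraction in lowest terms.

Multiply the conditional probabilities at each draw: 6/11 · 5/10 = 30/110 = 3/11.

3/11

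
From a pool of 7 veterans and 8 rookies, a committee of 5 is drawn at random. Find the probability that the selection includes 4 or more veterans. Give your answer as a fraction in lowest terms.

Total selections: C(15,5) = 3003.
Favorable selections (4 or more veterans): C(7,4)·C(8,1) + C(7,5)·C(8,0) = 280 + 21 = 301.
Probability = 301/3003 = 43/429.

43/429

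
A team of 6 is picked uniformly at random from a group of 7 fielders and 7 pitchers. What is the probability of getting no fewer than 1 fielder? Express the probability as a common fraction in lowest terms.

428/429

Total selections: C(14,6) = 3003.
The complement is all 6 are pitchers: C(7,6) = 7.
Probability = 1 − 7/3003 = 2996/3003 = 428/429.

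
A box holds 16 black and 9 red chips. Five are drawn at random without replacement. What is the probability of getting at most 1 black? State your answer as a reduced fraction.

51/1265

Total selections: C(25,5) = 53130.
Favorable selections (at most 1 black): C(16,0)·C(9,5) + C(16,1)·C(9,4) = 126 + 2016 = 2142.
Probability = 2142/53130 = 51/1265.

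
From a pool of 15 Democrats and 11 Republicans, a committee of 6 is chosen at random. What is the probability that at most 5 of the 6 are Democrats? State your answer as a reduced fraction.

45/46

There are C(26,6) = 230230 ways to choose the 6.
The complement is exactly 6 Democrats: C(15,6)·C(11,0) = 5005.
Probability = 1 − 5005/230230 = 225225/230230 = 45/46.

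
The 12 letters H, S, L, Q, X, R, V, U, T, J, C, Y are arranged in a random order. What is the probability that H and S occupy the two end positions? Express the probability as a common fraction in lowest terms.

There are 12! = 479001600 arrangements.
Place H and S at the ends in 2 ways, arrange the remaining 10 in 10! = 3628800 ways: 2·3628800 = 7257600.
Probability = 7257600/479001600 = 1/66.

1/66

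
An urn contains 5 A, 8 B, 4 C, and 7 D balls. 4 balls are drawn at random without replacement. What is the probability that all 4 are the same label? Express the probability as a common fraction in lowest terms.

There are C(24,4) = 10626 ways to draw 4 balls.
All same label: C(5,4) + C(8,4) + C(4,4) + C(7,4) = 5 + 70 + 1 + 35 = 111.
Probability = 111/10626 = 37/3542.

37/3542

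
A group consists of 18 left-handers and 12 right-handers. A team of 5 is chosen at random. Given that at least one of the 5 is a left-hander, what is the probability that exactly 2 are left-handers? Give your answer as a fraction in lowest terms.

1870/7873

Work in counts. Selections with at least one left-hander: C(30,5) − C(12,5) = 142506 − 792 = 141714.
Of those, selections where exactly 2 are left-handers: C(18,2)·C(12,3) = 153·220 = 33660.
Conditional probability = 33660/141714 = 1870/7873.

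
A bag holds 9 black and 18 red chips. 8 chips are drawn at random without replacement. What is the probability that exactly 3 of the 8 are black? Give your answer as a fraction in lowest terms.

The sample space is all 8-subsets of the 27: C(27,8) = 2220075.
Selections with exactly 3 black: choose 3 of the 9 black and 5 of the 18 red, C(9,3)·C(18,5) = 84·8568 = 719712.
Probability = 719712/2220075 = 26656/82225.

26656/82225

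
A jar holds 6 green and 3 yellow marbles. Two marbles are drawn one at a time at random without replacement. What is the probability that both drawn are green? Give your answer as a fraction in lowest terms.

5/12

Multiply the conditional probabilities at each draw: 6/9 · 5/8 = 30/72 = 5/12.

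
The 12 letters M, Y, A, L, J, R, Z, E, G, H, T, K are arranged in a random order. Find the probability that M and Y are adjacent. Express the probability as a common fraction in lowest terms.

1/6

There are 12! = 479001600 arrangements.
Treat M and Y as a block: 11! arrangements of the blocks × 2 orders within the block = 2·39916800 = 79833600.
Probability = 79833600/479001600 = 1/6.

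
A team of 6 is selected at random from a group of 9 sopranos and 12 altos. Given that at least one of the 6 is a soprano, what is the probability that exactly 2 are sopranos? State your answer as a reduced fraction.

297/889

Work in counts. Selections with at least one soprano: C(21,6) − C(12,6) = 54264 − 924 = 53340.
Of those, selections where exactly 2 are sopranos: C(9,2)·C(12,4) = 36·495 = 17820.
Conditional probability = 17820/53340 = 297/889.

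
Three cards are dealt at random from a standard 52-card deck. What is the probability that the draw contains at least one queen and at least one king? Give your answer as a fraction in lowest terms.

188/5525

There are C(52,3) = 22100 possible draws.
By inclusion-exclusion on the complements, draws missing all queens or all kings: C(48,3) + C(48,3) − C(44,3) = 17296 + 17296 − 13244 = 21348.
So draws with at least one of each: 22100 − 21348 = 752, probability 752/22100 = 188/5525.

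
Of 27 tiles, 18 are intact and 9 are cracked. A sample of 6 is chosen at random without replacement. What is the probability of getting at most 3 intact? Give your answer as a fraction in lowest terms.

Total selections: C(27,6) = 296010.
Count the complement (more than 3 intact): C(18,4)·C(9,2) + C(18,5)·C(9,1) + C(18,6)·C(9,0) = 110160 + 77112 + 18564 = 205836.
Probability = 1 − 205836/296010 = 90174/296010 = 15029/49335.

15029/49335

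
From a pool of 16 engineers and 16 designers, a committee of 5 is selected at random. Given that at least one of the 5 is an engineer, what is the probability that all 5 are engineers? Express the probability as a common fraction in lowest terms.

Work in counts. Selections with at least one engineer: C(32,5) − C(16,5) = 201376 − 4368 = 197008.
Of those, selections where all 5 are engineers: C(16,5) = 4368.
Conditional probability = 4368/197008 = 39/1759.

39/1759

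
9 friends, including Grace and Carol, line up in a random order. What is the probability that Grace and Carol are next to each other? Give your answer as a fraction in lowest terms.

2/9

There are 9! = 362880 arrangements.
Treat Grace and Carol as a block: 8! arrangements of the blocks × 2 orders within the block = 2·40320 = 80640.
Probability = 80640/362880 = 2/9.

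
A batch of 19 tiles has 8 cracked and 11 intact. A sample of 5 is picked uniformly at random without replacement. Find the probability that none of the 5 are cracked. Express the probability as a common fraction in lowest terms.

There are C(19,5) = 11628 possible selections.
Selections with no cracked (all intact): C(11,5) = 462.
Probability = 462/11628 = 77/1938.

77/1938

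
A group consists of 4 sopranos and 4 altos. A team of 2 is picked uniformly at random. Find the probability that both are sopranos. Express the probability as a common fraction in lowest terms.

3/14

There are C(8,2) = 28 possible selections.
Selections with all sopranos: C(4,2) = 6.
Probability = 6/28 = 3/14.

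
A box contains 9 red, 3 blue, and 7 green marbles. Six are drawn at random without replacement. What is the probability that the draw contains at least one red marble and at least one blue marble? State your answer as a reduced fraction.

53/76

There are C(19,6) = 27132 possible draws.
By inclusion-exclusion on the complements, draws missing all red or all blue: C(10,6) + C(16,6) − C(7,6) = 210 + 8008 − 7 = 8211.
So draws with at least one of each: 27132 − 8211 = 18921, probability 18921/27132 = 53/76.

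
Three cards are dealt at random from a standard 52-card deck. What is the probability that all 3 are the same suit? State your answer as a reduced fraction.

22/425

There are C(52,3) = 22100 possible 3-card hands.
Hands of one suit: 4 suits × C(13,3) = 4·286 = 1144.
Probability = 1144/22100 = 22/425.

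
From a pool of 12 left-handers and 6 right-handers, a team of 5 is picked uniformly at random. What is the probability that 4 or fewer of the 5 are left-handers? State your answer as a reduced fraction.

108/119

Total selections: C(18,5) = 8568.
The complement is exactly 5 left-handers: C(12,5)·C(6,0) = 792.
Probability = 1 − 792/8568 = 7776/8568 = 108/119.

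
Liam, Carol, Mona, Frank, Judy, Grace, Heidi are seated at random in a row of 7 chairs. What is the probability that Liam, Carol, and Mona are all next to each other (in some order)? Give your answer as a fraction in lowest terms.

1/7

There are 7! = 5040 arrangements.
Treat the three as one block: 5! placements × 3! orders within the block = 120·6 = 720.
Probability = 720/5040 = 1/7.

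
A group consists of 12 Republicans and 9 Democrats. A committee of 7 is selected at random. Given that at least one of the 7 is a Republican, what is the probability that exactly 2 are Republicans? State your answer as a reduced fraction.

Work in counts. Selections with at least one Republican: C(21,7) − C(9,7) = 116280 − 36 = 116244.
Of those, selections where exactly 2 are Republicans: C(12,2)·C(9,5) = 66·126 = 8316.
Conditional probability = 8316/116244 = 231/3229.

231/3229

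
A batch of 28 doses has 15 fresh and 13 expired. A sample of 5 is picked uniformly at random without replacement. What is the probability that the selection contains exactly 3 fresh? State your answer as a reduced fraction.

13/36

The sample space is all 5-subsets of the 28: C(28,5) = 98280.
Selections with exactly 3 fresh: choose 3 of the 15 fresh and 2 of the 13 expired, C(15,3)·C(13,2) = 455·78 = 35490.
Probability = 35490/98280 = 13/36.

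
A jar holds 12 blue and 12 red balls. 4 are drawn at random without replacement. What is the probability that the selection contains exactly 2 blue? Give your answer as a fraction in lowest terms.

Total number of selections: C(24,4) = 10626.
Selections with exactly 2 blue: choose 2 of the 12 blue and 2 of the 12 red, C(12,2)·C(12,2) = 66·66 = 4356.
Probability = 4356/10626 = 66/161.

66/161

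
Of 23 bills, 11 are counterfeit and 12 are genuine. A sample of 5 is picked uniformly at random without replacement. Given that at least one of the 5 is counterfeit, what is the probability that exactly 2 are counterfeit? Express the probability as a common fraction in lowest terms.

Work in counts. Selections with at least one counterfeit: C(23,5) − C(12,5) = 33649 − 792 = 32857.
Of those, selections where exactly 2 are counterfeit: C(11,2)·C(12,3) = 55·220 = 12100.
Conditional probability = 12100/32857 = 1100/2987.

1100/2987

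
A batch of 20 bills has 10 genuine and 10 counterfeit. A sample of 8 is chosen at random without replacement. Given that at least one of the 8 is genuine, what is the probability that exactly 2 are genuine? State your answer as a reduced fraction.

126/1679

Work in counts. Selections with at least one genuine: C(20,8) − C(10,8) = 125970 − 45 = 125925.
Of those, selections where exactly 2 are genuine: C(10,2)·C(10,6) = 45·210 = 9450.
Conditional probability = 9450/125925 = 126/1679.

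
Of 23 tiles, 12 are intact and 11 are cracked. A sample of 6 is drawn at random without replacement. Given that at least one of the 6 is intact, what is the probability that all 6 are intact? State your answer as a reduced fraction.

Work in counts. Selections with at least one intact: C(23,6) − C(11,6) = 100947 − 462 = 100485.
Of those, selections where all 6 are intact: C(12,6) = 924.
Conditional probability = 924/100485 = 4/435.

4/435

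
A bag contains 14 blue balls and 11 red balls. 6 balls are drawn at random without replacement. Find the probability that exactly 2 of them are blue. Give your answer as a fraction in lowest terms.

39/230

Total number of selections: C(25,6) = 177100.
Selections with exactly 2 blue: choose 2 of the 14 blue and 4 of the 11 red, C(14,2)·C(11,4) = 91·330 = 30030.
Probability = 30030/177100 = 39/230.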